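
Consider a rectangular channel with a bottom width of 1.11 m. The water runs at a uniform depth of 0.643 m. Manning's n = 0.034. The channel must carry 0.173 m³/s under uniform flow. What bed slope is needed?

S = 0.000341

Flow area A = b·y = 1.11 × 0.643 = 0.7137 m². Wetted perimeter P = b + 2y = 1.11 + 2×0.643 = 2.396 m.
Hydraulic radius R = A/P = 0.7137/2.396 = 0.2979 m.
From Manning's equation, S = [nQ / (1 A R^(2/3))]² = [0.034 × 0.173 / (1 × 0.7137 × 0.2979^(2/3))]² = 0.000341.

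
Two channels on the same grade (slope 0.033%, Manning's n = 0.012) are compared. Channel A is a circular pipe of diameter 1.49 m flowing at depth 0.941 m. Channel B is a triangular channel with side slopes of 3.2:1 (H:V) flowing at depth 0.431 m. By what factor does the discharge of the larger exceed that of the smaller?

Channel A: For a circular section of diameter D = 1.49 m at depth y = 0.941 m, the central angle is θ = 2 arccos(1 − 2y/D) = 3.674 rad. Then A = (D²/8)(θ − sin θ) = 1.16 m² and P = Dθ/2 = 2.737 m. Hydraulic radius R = A/P = 1.16/2.737 = 0.424 m. Q_A = (1/0.012)·1.16·0.424^(2/3)·√0.00033 = 0.9914 m³/s.
Channel B: For a triangular section with side slope z = 3.2: A = zy² = 3.2×0.431² = 0.5944 m²; P = 2y√(1+z²) = 2×0.431×3.353 = 2.89 m. Hydraulic radius R = A/P = 0.5944/2.89 = 0.2057 m. Q_B = (1/0.012)·0.5944·0.2057^(2/3)·√0.00033 = 0.3136 m³/s.
The larger discharge is 0.9914 m³/s and the smaller is 0.3136 m³/s; the ratio is 3.16.

3.16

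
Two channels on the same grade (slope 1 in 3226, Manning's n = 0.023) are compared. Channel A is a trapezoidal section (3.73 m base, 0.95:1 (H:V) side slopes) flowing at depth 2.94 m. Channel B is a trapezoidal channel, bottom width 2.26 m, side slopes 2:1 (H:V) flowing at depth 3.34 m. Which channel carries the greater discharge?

channel B

Channel A: With bottom width b = 3.73 m and side slope z = 0.95: A = (b + zy)y = (3.73 + 0.95×2.94)×2.94 = 19.18 m²; P = b + 2y√(1+z²) = 3.73 + 2×2.94×1.379 = 11.84 m. Hydraulic radius R = A/P = 19.18/11.84 = 1.62 m. Q_A = (1/0.023)·19.18·1.62^(2/3)·√0.00031 = 20.25 m³/s.
Channel B: With bottom width b = 2.26 m and side slope z = 2: A = (b + zy)y = (2.26 + 2×3.34)×3.34 = 29.86 m²; P = b + 2y√(1+z²) = 2.26 + 2×3.34×2.236 = 17.2 m. Hydraulic radius R = A/P = 29.86/17.2 = 1.736 m. Q_B = (1/0.023)·29.86·1.736^(2/3)·√0.00031 = 33.02 m³/s.
Q_A = 20.25 m³/s vs Q_B = 33.02 m³/s, so channel B carries more.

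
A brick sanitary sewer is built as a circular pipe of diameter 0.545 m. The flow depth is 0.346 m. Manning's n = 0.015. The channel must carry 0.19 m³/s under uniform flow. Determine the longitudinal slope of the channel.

S = 0.00398

For a circular section of diameter D = 0.545 m at depth y = 0.346 m, the central angle is θ = 2 arccos(1 − 2y/D) = 3.688 rad. Then A = (D²/8)(θ − sin θ) = 0.1562 m² and P = Dθ/2 = 1.005 m.
Hydraulic radius R = A/P = 0.1562/1.005 = 0.1554 m.
From Manning's equation, S = [nQ / (1 A R^(2/3))]² = [0.015 × 0.19 / (1 × 0.1562 × 0.1554^(2/3))]² = 0.00398.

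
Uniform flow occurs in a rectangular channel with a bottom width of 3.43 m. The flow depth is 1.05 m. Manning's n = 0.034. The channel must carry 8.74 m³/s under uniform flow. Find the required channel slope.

S = 0.0121

Flow area A = b·y = 3.43 × 1.05 = 3.602 m². Wetted perimeter P = b + 2y = 3.43 + 2×1.05 = 5.53 m.
Hydraulic radius R = A/P = 3.602/5.53 = 0.6513 m.
From Manning's equation, S = [nQ / (1 A R^(2/3))]² = [0.034 × 8.74 / (1 × 3.602 × 0.6513^(2/3))]² = 0.0121.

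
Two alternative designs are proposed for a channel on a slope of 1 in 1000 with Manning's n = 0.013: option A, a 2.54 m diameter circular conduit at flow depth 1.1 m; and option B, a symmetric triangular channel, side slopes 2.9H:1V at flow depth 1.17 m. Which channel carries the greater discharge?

channel B

Channel A: For a circular section of diameter D = 2.54 m at depth y = 1.1 m, the central angle is θ = 2 arccos(1 − 2y/D) = 2.873 rad. Then A = (D²/8)(θ − sin θ) = 2.103 m² and P = Dθ/2 = 3.649 m. Hydraulic radius R = A/P = 2.103/3.649 = 0.5764 m. Q_A = (1/0.013)·2.103·0.5764^(2/3)·√0.001 = 3.543 m³/s.
Channel B: For a triangular section with side slope z = 2.9: A = zy² = 2.9×1.17² = 3.97 m²; P = 2y√(1+z²) = 2×1.17×3.068 = 7.178 m. Hydraulic radius R = A/P = 3.97/7.178 = 0.553 m. Q_B = (1/0.013)·3.97·0.553^(2/3)·√0.001 = 6.506 m³/s.
Q_A = 3.543 m³/s vs Q_B = 6.506 m³/s, so channel B carries more.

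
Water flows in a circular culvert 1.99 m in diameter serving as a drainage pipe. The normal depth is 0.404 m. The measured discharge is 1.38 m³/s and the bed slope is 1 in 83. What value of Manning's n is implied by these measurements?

n = 0.014

For a circular section of diameter D = 1.99 m at depth y = 0.404 m, the central angle is θ = 2 arccos(1 − 2y/D) = 1.87 rad. Then A = (D²/8)(θ − sin θ) = 0.4524 m² and P = Dθ/2 = 1.86 m.
Hydraulic radius R = A/P = 0.4524/1.86 = 0.2432 m.
Rearranging Manning's equation: n = (1/Q) A R^(2/3) S^(1/2) = (1/1.38) × 0.4524 × 0.2432^(2/3) × √0.01205 = 0.014.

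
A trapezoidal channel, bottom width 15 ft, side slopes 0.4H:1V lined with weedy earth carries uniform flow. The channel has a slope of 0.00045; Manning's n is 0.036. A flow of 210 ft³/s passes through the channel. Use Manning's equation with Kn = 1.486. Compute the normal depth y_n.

Manning's equation rearranged: A R^(2/3) = nQ / (1.486·√S) = 0.036 × 210 / (1.486 × √0.00045) = 239.8.
Try y = 4.65 ft: A R^(2/3) = 167.9 — low.
Try y = 6.91 ft: A R^(2/3) = 314.8 — high.
Try y = 5.82 ft: A R^(2/3) = 239.6 — matches.

y_n = 5.82 ft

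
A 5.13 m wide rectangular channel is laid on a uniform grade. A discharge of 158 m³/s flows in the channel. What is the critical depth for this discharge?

For a rectangular channel, critical depth y_c = (q²/g)^(1/3) where q = Q/b = 158/5.13 = 30.8 m²/s.
So y_c = (30.8²/9.81)^(1/3) = 4.59 m.

y_c = 4.59 m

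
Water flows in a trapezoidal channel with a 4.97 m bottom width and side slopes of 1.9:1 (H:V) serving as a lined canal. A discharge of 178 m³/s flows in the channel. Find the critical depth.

y_c = 3.39 m

At critical depth, Q² T / (g A³) = 1, i.e. A³/T = Q²/g = 178²/9.81 = 3230.
Try y = 4.1 m: A³/T = 6968 — high.
Try y = 2.8 m: A³/T = 1532 — low.
Try y = 3.39 m: A³/T = 3243 — ≈ 3230.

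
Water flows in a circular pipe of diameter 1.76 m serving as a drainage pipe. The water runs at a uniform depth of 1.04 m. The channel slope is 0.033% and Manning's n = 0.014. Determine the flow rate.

Q = 1.2 m³/s

For a circular section of diameter D = 1.76 m at depth y = 1.04 m, the central angle is θ = 2 arccos(1 − 2y/D) = 3.507 rad. Then A = (D²/8)(θ − sin θ) = 1.496 m² and P = Dθ/2 = 3.086 m.
Hydraulic radius R = A/P = 1.496/3.086 = 0.4849 m.
Manning's equation: Q = (1/n) A R^(2/3) S^(1/2) = (1/0.014) × 1.496 × 0.4849^(2/3) × 0.00033^(1/2) = 1.2 m³/s.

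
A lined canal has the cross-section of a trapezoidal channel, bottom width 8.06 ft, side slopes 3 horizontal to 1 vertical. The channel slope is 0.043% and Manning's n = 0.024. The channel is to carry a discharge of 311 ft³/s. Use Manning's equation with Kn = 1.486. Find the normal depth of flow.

Manning's equation rearranged: A R^(2/3) = nQ / (1.486·√S) = 0.024 × 311 / (1.486 × √0.00043) = 242.2.
Trying y = 4.3 ft: A R^(2/3) = 168.5 — too small.
Trying y = 5.07 ft: A R^(2/3) = 242.1 — ≈ 242.2.

y_n = 5.07 ft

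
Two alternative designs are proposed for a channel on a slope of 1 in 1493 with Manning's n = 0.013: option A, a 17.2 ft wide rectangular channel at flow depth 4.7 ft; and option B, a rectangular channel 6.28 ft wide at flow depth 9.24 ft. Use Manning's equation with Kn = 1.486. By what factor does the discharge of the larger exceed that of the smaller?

Channel A: Flow area A = b·y = 17.2 × 4.7 = 80.84 ft². Wetted perimeter P = b + 2y = 17.2 + 2×4.7 = 26.6 ft. Hydraulic radius R = A/P = 80.84/26.6 = 3.039 ft. Q_A = (1.486/0.013)·80.84·3.039^(2/3)·√0.0006698 = 501.8 ft³/s.
Channel B: Flow area A = b·y = 6.28 × 9.24 = 58.03 ft². Wetted perimeter P = b + 2y = 6.28 + 2×9.24 = 24.76 ft. Hydraulic radius R = A/P = 58.03/24.76 = 2.344 ft. Q_B = (1.486/0.013)·58.03·2.344^(2/3)·√0.0006698 = 302.9 ft³/s.
The larger discharge is 501.8 ft³/s and the smaller is 302.9 ft³/s; the ratio is 1.66.

1.66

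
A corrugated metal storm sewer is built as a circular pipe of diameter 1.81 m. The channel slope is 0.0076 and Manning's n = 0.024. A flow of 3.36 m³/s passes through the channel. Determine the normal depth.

y_n = 1.02 m

Manning's equation rearranged: A R^(2/3) = nQ / (1·√S) = 0.024 × 3.36 / (√0.0076) = 0.925.
Try y = 0.699 m: A R^(2/3) = 0.4791 — too small.
Try y = 1.15 m: A R^(2/3) = 1.11 — too large.
Try y = 1.02 m: A R^(2/3) = 0.9237 — close enough.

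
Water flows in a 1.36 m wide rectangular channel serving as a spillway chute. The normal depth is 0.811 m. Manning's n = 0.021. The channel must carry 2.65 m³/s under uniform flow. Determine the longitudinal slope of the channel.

Flow area A = b·y = 1.36 × 0.811 = 1.103 m². Wetted perimeter P = b + 2y = 1.36 + 2×0.811 = 2.982 m.
Hydraulic radius R = A/P = 1.103/2.982 = 0.3699 m.
From Manning's equation, S = [nQ / (1 A R^(2/3))]² = [0.021 × 2.65 / (1 × 1.103 × 0.3699^(2/3))]² = 0.00959.

S = 0.00959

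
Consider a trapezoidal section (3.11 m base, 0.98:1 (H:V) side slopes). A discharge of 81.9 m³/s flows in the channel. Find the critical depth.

y_c = 3.02 m

At critical depth, Q² T / (g A³) = 1, i.e. A³/T = Q²/g = 81.9²/9.81 = 683.8.
Try y = 2.67 m: A³/T = 428.4 — short.
Try y = 3.53 m: A³/T = 1244 — over.
Try y = 3.02 m: A³/T = 682.1 — close enough.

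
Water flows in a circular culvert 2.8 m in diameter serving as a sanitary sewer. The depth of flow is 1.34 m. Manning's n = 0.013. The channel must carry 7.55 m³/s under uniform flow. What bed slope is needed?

S = 0.0019

For a circular section of diameter D = 2.8 m at depth y = 1.34 m, the central angle is θ = 2 arccos(1 − 2y/D) = 3.056 rad. Then A = (D²/8)(θ − sin θ) = 2.911 m² and P = Dθ/2 = 4.278 m.
Hydraulic radius R = A/P = 2.911/4.278 = 0.6804 m.
From Manning's equation, S = [nQ / (1 A R^(2/3))]² = [0.013 × 7.55 / (1 × 2.911 × 0.6804^(2/3))]² = 0.0019.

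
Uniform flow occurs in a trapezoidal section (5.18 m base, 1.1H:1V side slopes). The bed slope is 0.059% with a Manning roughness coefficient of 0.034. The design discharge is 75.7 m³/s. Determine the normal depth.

Manning's equation rearranged: A R^(2/3) = nQ / (1·√S) = 0.034 × 75.7 / (√0.00059) = 106.
Try y = 3.78 m: A R^(2/3) = 58.8 — too small.
Try y = 5.87 m: A R^(2/3) = 142.7 — too large.
Try y = 5.08 m: A R^(2/3) = 106 — close enough.

y_n = 5.08 m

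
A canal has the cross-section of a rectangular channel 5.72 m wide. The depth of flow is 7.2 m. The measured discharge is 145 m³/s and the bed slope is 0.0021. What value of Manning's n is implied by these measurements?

Flow area A = b·y = 5.72 × 7.2 = 41.18 m². Wetted perimeter P = b + 2y = 5.72 + 2×7.2 = 20.12 m.
Hydraulic radius R = A/P = 41.18/20.12 = 2.047 m.
Rearranging Manning's equation: n = (1/Q) A R^(2/3) S^(1/2) = (1/145) × 41.18 × 2.047^(2/3) × √0.0021 = 0.021.

n = 0.021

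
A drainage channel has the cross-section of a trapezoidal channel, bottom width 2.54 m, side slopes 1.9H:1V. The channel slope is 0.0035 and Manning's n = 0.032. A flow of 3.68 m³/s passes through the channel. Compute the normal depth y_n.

Manning's equation rearranged: A R^(2/3) = nQ / (1·√S) = 0.032 × 3.68 / (√0.0035) = 1.991.
Trying y = 0.539 m: A R^(2/3) = 1.035 — low.
Trying y = 0.945 m: A R^(2/3) = 2.982 — high.
Trying y = 0.766 m: A R^(2/3) = 1.992 — matches.

y_n = 0.766 m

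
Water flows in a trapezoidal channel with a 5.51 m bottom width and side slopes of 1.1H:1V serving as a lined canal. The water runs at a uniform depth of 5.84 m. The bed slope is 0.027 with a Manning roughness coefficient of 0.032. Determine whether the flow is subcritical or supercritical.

With bottom width b = 5.51 m and side slope z = 1.1: A = (b + zy)y = (5.51 + 1.1×5.84)×5.84 = 69.69 m²; P = b + 2y√(1+z²) = 5.51 + 2×5.84×1.487 = 22.87 m.
Hydraulic radius R = A/P = 69.69/22.87 = 3.047 m.
V = (1/n) R^(2/3) √S = (1/0.032) × 3.047^(2/3) × √0.027 = 10.79 m/s. Hydraulic depth D_h = A/T = 69.69/18.36 = 3.796 m.
Froude number Fr = V/√(g·D_h) = 10.79/√(9.81×3.796) = 1.77, which is greater than 1, so the flow is supercritical.

supercritical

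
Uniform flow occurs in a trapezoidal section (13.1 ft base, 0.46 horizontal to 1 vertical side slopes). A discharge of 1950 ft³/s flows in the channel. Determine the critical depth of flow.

At critical depth, Q² T / (g A³) = 1, i.e. A³/T = Q²/g = 1950²/32.2 = 118100.
Try y = 10.1 ft: A³/T = 257100 — high.
Try y = 6.62 ft: A³/T = 63620 — low.
Try y = 8 ft: A³/T = 118200 — ≈ 118100.

y_c = 8 ft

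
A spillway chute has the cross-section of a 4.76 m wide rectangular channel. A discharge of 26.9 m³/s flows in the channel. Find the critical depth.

y_c = 1.48 m

For a rectangular channel, critical depth y_c = (q²/g)^(1/3) where q = Q/b = 26.9/4.76 = 5.651 m²/s.
So y_c = (5.651²/9.81)^(1/3) = 1.48 m.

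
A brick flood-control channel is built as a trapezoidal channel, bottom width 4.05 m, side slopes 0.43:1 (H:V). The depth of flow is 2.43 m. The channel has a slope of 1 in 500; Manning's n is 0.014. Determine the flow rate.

Q = 47.7 m³/s

With bottom width b = 4.05 m and side slope z = 0.43: A = (b + zy)y = (4.05 + 0.43×2.43)×2.43 = 12.38 m²; P = b + 2y√(1+z²) = 4.05 + 2×2.43×1.089 = 9.34 m.
Hydraulic radius R = A/P = 12.38/9.34 = 1.326 m.
Manning's equation: Q = (1/n) A R^(2/3) S^(1/2) = (1/0.014) × 12.38 × 1.326^(2/3) × 0.002^(1/2) = 47.7 m³/s.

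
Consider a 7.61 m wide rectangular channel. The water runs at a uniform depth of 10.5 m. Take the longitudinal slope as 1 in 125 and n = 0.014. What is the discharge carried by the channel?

Q = 1010 m³/s

Flow area A = b·y = 7.61 × 10.5 = 79.91 m². Wetted perimeter P = b + 2y = 7.61 + 2×10.5 = 28.61 m.
Hydraulic radius R = A/P = 79.91/28.61 = 2.793 m.
Manning's equation: Q = (1/n) A R^(2/3) S^(1/2) = (1/0.014) × 79.91 × 2.793^(2/3) × 0.008^(1/2) = 1010 m³/s.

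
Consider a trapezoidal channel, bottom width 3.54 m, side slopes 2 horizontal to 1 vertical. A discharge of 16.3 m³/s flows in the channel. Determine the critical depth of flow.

y_c = 1.05 m

At critical depth, Q² T / (g A³) = 1, i.e. A³/T = Q²/g = 16.3²/9.81 = 27.08.
Trying y = 1.27 m: A³/T = 53.41 — too large.
Trying y = 1.05 m: A³/T = 26.83 — ≈ 27.08.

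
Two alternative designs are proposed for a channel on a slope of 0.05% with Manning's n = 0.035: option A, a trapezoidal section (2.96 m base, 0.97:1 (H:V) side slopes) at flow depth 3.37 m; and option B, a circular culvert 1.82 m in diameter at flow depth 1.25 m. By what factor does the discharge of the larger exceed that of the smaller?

Channel A: With bottom width b = 2.96 m and side slope z = 0.97: A = (b + zy)y = (2.96 + 0.97×3.37)×3.37 = 20.99 m²; P = b + 2y√(1+z²) = 2.96 + 2×3.37×1.393 = 12.35 m. Hydraulic radius R = A/P = 20.99/12.35 = 1.7 m. Q_A = (1/0.035)·20.99·1.7^(2/3)·√0.0005 = 19.1 m³/s.
Channel B: For a circular section of diameter D = 1.82 m at depth y = 1.25 m, the central angle is θ = 2 arccos(1 − 2y/D) = 3.907 rad. Then A = (D²/8)(θ − sin θ) = 1.905 m² and P = Dθ/2 = 3.556 m. Hydraulic radius R = A/P = 1.905/3.556 = 0.5357 m. Q_B = (1/0.035)·1.905·0.5357^(2/3)·√0.0005 = 0.8027 m³/s.
The larger discharge is 19.1 m³/s and the smaller is 0.8027 m³/s; the ratio is 23.8.

23.8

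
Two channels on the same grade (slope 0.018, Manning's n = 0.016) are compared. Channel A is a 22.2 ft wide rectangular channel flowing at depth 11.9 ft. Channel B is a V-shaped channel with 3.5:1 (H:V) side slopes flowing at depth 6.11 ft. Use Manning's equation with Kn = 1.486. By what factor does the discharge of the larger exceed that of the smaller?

3.16

Channel A: Flow area A = b·y = 22.2 × 11.9 = 264.2 ft². Wetted perimeter P = b + 2y = 22.2 + 2×11.9 = 46 ft. Hydraulic radius R = A/P = 264.2/46 = 5.743 ft. Q_A = (1.486/0.016)·264.2·5.743^(2/3)·√0.018 = 10560 ft³/s.
Channel B: For a triangular section with side slope z = 3.5: A = zy² = 3.5×6.11² = 130.7 ft²; P = 2y√(1+z²) = 2×6.11×3.64 = 44.48 ft. Hydraulic radius R = A/P = 130.7/44.48 = 2.937 ft. Q_B = (1.486/0.016)·130.7·2.937^(2/3)·√0.018 = 3339 ft³/s.
The larger discharge is 10560 ft³/s and the smaller is 3339 ft³/s; the ratio is 3.16.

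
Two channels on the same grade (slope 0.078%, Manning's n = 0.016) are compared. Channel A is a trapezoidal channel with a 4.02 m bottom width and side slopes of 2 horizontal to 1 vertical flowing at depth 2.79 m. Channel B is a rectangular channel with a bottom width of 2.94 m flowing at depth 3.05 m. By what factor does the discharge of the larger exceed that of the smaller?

Channel A: With bottom width b = 4.02 m and side slope z = 2: A = (b + zy)y = (4.02 + 2×2.79)×2.79 = 26.78 m²; P = b + 2y√(1+z²) = 4.02 + 2×2.79×2.236 = 16.5 m. Hydraulic radius R = A/P = 26.78/16.5 = 1.624 m. Q_A = (1/0.016)·26.78·1.624^(2/3)·√0.00078 = 64.58 m³/s.
Channel B: Flow area A = b·y = 2.94 × 3.05 = 8.967 m². Wetted perimeter P = b + 2y = 2.94 + 2×3.05 = 9.04 m. Hydraulic radius R = A/P = 8.967/9.04 = 0.9919 m. Q_B = (1/0.016)·8.967·0.9919^(2/3)·√0.00078 = 15.57 m³/s.
The larger discharge is 64.58 m³/s and the smaller is 15.57 m³/s; the ratio is 4.15.

4.15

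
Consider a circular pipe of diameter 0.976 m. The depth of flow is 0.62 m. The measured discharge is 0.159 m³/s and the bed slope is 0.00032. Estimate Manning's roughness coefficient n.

n = 0.0241

For a circular section of diameter D = 0.976 m at depth y = 0.62 m, the central angle is θ = 2 arccos(1 − 2y/D) = 3.689 rad. Then A = (D²/8)(θ − sin θ) = 0.5013 m² and P = Dθ/2 = 1.8 m.
Hydraulic radius R = A/P = 0.5013/1.8 = 0.2784 m.
Rearranging Manning's equation: n = (1/Q) A R^(2/3) S^(1/2) = (1/0.159) × 0.5013 × 0.2784^(2/3) × √0.00032 = 0.0241.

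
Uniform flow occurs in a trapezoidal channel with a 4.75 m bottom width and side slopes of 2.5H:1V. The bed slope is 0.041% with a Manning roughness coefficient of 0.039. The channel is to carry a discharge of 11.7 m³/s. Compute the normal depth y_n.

y_n = 1.99 m

Manning's equation rearranged: A R^(2/3) = nQ / (1·√S) = 0.039 × 11.7 / (√0.00041) = 22.54.
Trying y = 2.3 m: A R^(2/3) = 30.36 — too large.
Trying y = 1.38 m: A R^(2/3) = 10.77 — too small.
Trying y = 1.99 m: A R^(2/3) = 22.47 — close enough.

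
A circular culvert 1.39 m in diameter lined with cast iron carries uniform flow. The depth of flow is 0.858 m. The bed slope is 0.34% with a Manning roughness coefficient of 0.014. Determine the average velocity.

For a circular section of diameter D = 1.39 m at depth y = 0.858 m, the central angle is θ = 2 arccos(1 − 2y/D) = 3.615 rad. Then A = (D²/8)(θ − sin θ) = 0.9832 m² and P = Dθ/2 = 2.512 m.
Hydraulic radius R = A/P = 0.9832/2.512 = 0.3913 m.
From Manning's equation, V = (1/n) R^(2/3) S^(1/2) = (1/0.014) × 0.3913^(2/3) × 0.0034^(1/2) = 2.23 m/s.

V = 2.23 m/s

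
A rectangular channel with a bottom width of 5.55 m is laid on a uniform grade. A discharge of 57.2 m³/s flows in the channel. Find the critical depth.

y_c = 2.21 m

For a rectangular channel, critical depth y_c = (q²/g)^(1/3) where q = Q/b = 57.2/5.55 = 10.31 m²/s.
So y_c = (10.31²/9.81)^(1/3) = 2.21 m.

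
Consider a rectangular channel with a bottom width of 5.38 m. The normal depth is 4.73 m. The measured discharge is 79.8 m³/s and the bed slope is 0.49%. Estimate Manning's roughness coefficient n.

n = 0.032

Flow area A = b·y = 5.38 × 4.73 = 25.45 m². Wetted perimeter P = b + 2y = 5.38 + 2×4.73 = 14.84 m.
Hydraulic radius R = A/P = 25.45/14.84 = 1.715 m.
Rearranging Manning's equation: n = (1/Q) A R^(2/3) S^(1/2) = (1/79.8) × 25.45 × 1.715^(2/3) × √0.0049 = 0.032.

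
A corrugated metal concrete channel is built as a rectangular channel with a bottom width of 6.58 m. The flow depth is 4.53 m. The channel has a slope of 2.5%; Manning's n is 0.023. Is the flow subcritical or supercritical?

supercritical

Flow area A = b·y = 6.58 × 4.53 = 29.81 m². Wetted perimeter P = b + 2y = 6.58 + 2×4.53 = 15.64 m.
Hydraulic radius R = A/P = 29.81/15.64 = 1.906 m.
V = (1/n) R^(2/3) √S = (1/0.023) × 1.906^(2/3) × √0.025 = 10.57 m/s. Hydraulic depth D_h = A/T = 29.81/6.58 = 4.53 m.
Froude number Fr = V/√(g·D_h) = 10.57/√(9.81×4.53) = 1.59, which is greater than 1, so the flow is supercritical.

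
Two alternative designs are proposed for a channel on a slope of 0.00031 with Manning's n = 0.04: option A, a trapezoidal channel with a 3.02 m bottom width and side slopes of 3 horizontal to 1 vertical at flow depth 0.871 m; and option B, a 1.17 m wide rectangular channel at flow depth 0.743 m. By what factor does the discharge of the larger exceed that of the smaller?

8.22

Channel A: With bottom width b = 3.02 m and side slope z = 3: A = (b + zy)y = (3.02 + 3×0.871)×0.871 = 4.906 m²; P = b + 2y√(1+z²) = 3.02 + 2×0.871×3.162 = 8.529 m. Hydraulic radius R = A/P = 4.906/8.529 = 0.5753 m. Q_A = (1/0.04)·4.906·0.5753^(2/3)·√0.00031 = 1.494 m³/s.
Channel B: Flow area A = b·y = 1.17 × 0.743 = 0.8693 m². Wetted perimeter P = b + 2y = 1.17 + 2×0.743 = 2.656 m. Hydraulic radius R = A/P = 0.8693/2.656 = 0.3273 m. Q_B = (1/0.04)·0.8693·0.3273^(2/3)·√0.00031 = 0.1817 m³/s.
The larger discharge is 1.494 m³/s and the smaller is 0.1817 m³/s; the ratio is 8.22.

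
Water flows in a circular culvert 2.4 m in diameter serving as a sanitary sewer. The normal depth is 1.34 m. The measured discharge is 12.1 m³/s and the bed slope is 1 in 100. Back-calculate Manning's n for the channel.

n = 0.016

For a circular section of diameter D = 2.4 m at depth y = 1.34 m, the central angle is θ = 2 arccos(1 − 2y/D) = 3.375 rad. Then A = (D²/8)(θ − sin θ) = 2.597 m² and P = Dθ/2 = 4.051 m.
Hydraulic radius R = A/P = 2.597/4.051 = 0.6412 m.
Rearranging Manning's equation: n = (1/Q) A R^(2/3) S^(1/2) = (1/12.1) × 2.597 × 0.6412^(2/3) × √0.01 = 0.016.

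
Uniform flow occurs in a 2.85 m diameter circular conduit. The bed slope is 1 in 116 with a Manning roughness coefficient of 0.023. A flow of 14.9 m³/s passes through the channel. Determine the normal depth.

y_n = 1.8 m

Manning's equation rearranged: A R^(2/3) = nQ / (1·√S) = 0.023 × 14.9 / (√0.008621) = 3.691.
At y = 2.17 m: A R^(2/3) = 4.721 — high.
At y = 1.8 m: A R^(2/3) = 3.692 — matches.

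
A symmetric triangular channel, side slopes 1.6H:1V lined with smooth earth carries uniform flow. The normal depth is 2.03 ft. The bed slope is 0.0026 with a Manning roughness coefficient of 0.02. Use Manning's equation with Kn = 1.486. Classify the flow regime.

subcritical

For a triangular section with side slope z = 1.6: A = zy² = 1.6×2.03² = 6.593 ft²; P = 2y√(1+z²) = 2×2.03×1.887 = 7.66 ft.
Hydraulic radius R = A/P = 6.593/7.66 = 0.8607 ft.
V = (1.486/n) R^(2/3) √S = (1.486/0.02) × 0.8607^(2/3) × √0.0026 = 3.428 ft/s. Hydraulic depth D_h = A/T = 6.593/6.496 = 1.015 ft.
Froude number Fr = V/√(g·D_h) = 3.428/√(32.2×1.015) = 0.6, which is less than 1, so the flow is subcritical.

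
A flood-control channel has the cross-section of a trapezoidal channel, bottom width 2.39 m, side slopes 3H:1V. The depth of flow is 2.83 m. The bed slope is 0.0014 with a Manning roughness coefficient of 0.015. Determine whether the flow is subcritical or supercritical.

With bottom width b = 2.39 m and side slope z = 3: A = (b + zy)y = (2.39 + 3×2.83)×2.83 = 30.79 m²; P = b + 2y√(1+z²) = 2.39 + 2×2.83×3.162 = 20.29 m.
Hydraulic radius R = A/P = 30.79/20.29 = 1.518 m.
V = (1/n) R^(2/3) √S = (1/0.015) × 1.518^(2/3) × √0.0014 = 3.294 m/s. Hydraulic depth D_h = A/T = 30.79/19.37 = 1.59 m.
Froude number Fr = V/√(g·D_h) = 3.294/√(9.81×1.59) = 0.834, which is less than 1, so the flow is subcritical.

subcritical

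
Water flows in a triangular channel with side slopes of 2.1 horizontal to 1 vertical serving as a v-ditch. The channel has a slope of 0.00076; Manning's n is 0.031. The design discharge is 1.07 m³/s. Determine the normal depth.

Manning's equation rearranged: A R^(2/3) = nQ / (1·√S) = 0.031 × 1.07 / (√0.00076) = 1.203.
At y = 1.08 m: A R^(2/3) = 1.517 — too large.
At y = 0.99 m: A R^(2/3) = 1.203 — ≈ 1.203.

y_n = 0.99 m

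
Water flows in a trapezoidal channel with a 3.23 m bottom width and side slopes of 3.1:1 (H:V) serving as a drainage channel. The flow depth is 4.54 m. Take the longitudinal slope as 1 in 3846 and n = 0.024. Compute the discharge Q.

Q = 94.5 m³/s

With bottom width b = 3.23 m and side slope z = 3.1: A = (b + zy)y = (3.23 + 3.1×4.54)×4.54 = 78.56 m²; P = b + 2y√(1+z²) = 3.23 + 2×4.54×3.257 = 32.81 m.
Hydraulic radius R = A/P = 78.56/32.81 = 2.395 m.
Manning's equation: Q = (1/n) A R^(2/3) S^(1/2) = (1/0.024) × 78.56 × 2.395^(2/3) × 0.00026^(1/2) = 94.5 m³/s.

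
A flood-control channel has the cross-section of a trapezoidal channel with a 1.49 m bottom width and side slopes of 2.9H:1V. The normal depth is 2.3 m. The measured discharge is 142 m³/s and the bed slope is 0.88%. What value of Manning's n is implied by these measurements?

With bottom width b = 1.49 m and side slope z = 2.9: A = (b + zy)y = (1.49 + 2.9×2.3)×2.3 = 18.77 m²; P = b + 2y√(1+z²) = 1.49 + 2×2.3×3.068 = 15.6 m.
Hydraulic radius R = A/P = 18.77/15.6 = 1.203 m.
Rearranging Manning's equation: n = (1/Q) A R^(2/3) S^(1/2) = (1/142) × 18.77 × 1.203^(2/3) × √0.0088 = 0.014.

n = 0.014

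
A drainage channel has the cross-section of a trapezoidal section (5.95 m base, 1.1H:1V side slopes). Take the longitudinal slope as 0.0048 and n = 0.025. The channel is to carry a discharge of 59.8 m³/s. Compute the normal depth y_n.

Manning's equation rearranged: A R^(2/3) = nQ / (1·√S) = 0.025 × 59.8 / (√0.0048) = 21.58.
Try y = 2.48 m: A R^(2/3) = 29.63 — too large.
Try y = 2.08 m: A R^(2/3) = 21.57 — ≈ 21.58.

y_n = 2.08 m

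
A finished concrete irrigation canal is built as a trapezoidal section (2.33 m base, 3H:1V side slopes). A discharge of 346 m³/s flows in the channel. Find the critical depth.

At critical depth, Q² T / (g A³) = 1, i.e. A³/T = Q²/g = 346²/9.81 = 12200.
At y = 3.42 m: A³/T = 3494 — too small.
At y = 5.34 m: A³/T = 27370 — too large.
At y = 4.49 m: A³/T = 12200 — ≈ 12200.

y_c = 4.49 m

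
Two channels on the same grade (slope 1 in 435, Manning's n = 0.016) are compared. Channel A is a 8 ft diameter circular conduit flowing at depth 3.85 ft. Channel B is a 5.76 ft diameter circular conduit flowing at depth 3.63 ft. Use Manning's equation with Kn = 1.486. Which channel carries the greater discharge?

channel A

Channel A: For a circular section of diameter D = 8 ft at depth y = 3.85 ft, the central angle is θ = 2 arccos(1 − 2y/D) = 3.067 rad. Then A = (D²/8)(θ − sin θ) = 23.93 ft² and P = Dθ/2 = 12.27 ft. Hydraulic radius R = A/P = 23.93/12.27 = 1.951 ft. Q_A = (1.486/0.016)·23.93·1.951^(2/3)·√0.002299 = 166.4 ft³/s.
Channel B: For a circular section of diameter D = 5.76 ft at depth y = 3.63 ft, the central angle is θ = 2 arccos(1 − 2y/D) = 3.669 rad. Then A = (D²/8)(θ − sin θ) = 17.3 ft² and P = Dθ/2 = 10.57 ft. Hydraulic radius R = A/P = 17.3/10.57 = 1.637 ft. Q_B = (1.486/0.016)·17.3·1.637^(2/3)·√0.002299 = 107 ft³/s.
Q_A = 166.4 ft³/s vs Q_B = 107 ft³/s, so channel A carries more.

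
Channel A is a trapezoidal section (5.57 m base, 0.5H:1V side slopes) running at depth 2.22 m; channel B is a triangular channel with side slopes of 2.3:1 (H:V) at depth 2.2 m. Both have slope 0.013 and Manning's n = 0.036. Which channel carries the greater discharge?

Channel A: With bottom width b = 5.57 m and side slope z = 0.5: A = (b + zy)y = (5.57 + 0.5×2.22)×2.22 = 14.83 m²; P = b + 2y√(1+z²) = 5.57 + 2×2.22×1.118 = 10.53 m. Hydraulic radius R = A/P = 14.83/10.53 = 1.408 m. Q_A = (1/0.036)·14.83·1.408^(2/3)·√0.013 = 59 m³/s.
Channel B: For a triangular section with side slope z = 2.3: A = zy² = 2.3×2.2² = 11.13 m²; P = 2y√(1+z²) = 2×2.2×2.508 = 11.04 m. Hydraulic radius R = A/P = 11.13/11.04 = 1.009 m. Q_B = (1/0.036)·11.13·1.009^(2/3)·√0.013 = 35.46 m³/s.
Q_A = 59 m³/s vs Q_B = 35.46 m³/s, so channel A carries more.

channel A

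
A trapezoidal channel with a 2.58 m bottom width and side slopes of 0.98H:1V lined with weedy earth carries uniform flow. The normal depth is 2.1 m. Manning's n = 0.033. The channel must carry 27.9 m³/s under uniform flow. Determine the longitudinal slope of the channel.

With bottom width b = 2.58 m and side slope z = 0.98: A = (b + zy)y = (2.58 + 0.98×2.1)×2.1 = 9.74 m²; P = b + 2y√(1+z²) = 2.58 + 2×2.1×1.4 = 8.461 m.
Hydraulic radius R = A/P = 9.74/8.461 = 1.151 m.
From Manning's equation, S = [nQ / (1 A R^(2/3))]² = [0.033 × 27.9 / (1 × 9.74 × 1.151^(2/3))]² = 0.00741.

S = 0.00741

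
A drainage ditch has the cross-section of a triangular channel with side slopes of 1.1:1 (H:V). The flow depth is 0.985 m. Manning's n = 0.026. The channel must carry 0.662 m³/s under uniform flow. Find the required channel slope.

S = 0.000999

For a triangular section with side slope z = 1.1: A = zy² = 1.1×0.985² = 1.067 m²; P = 2y√(1+z²) = 2×0.985×1.487 = 2.929 m.
Hydraulic radius R = A/P = 1.067/2.929 = 0.3644 m.
From Manning's equation, S = [nQ / (1 A R^(2/3))]² = [0.026 × 0.662 / (1 × 1.067 × 0.3644^(2/3))]² = 0.000999.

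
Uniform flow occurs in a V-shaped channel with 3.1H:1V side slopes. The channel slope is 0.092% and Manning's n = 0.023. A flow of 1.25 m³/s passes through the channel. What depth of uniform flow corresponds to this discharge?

y_n = 0.772 m

Manning's equation rearranged: A R^(2/3) = nQ / (1·√S) = 0.023 × 1.25 / (√0.00092) = 0.9479.
At y = 0.985 m: A R^(2/3) = 1.815 — over.
At y = 0.772 m: A R^(2/3) = 0.9477 — matches.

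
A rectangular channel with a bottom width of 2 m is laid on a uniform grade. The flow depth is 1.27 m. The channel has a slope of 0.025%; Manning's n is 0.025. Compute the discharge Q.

Flow area A = b·y = 2 × 1.27 = 2.54 m². Wetted perimeter P = b + 2y = 2 + 2×1.27 = 4.54 m.
Hydraulic radius R = A/P = 2.54/4.54 = 0.5595 m.
Manning's equation: Q = (1/n) A R^(2/3) S^(1/2) = (1/0.025) × 2.54 × 0.5595^(2/3) × 0.00025^(1/2) = 1.09 m³/s.

Q = 1.09 m³/s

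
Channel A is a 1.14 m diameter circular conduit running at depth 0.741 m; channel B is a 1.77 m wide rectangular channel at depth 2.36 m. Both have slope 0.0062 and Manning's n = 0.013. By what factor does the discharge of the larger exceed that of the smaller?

Channel A: For a circular section of diameter D = 1.14 m at depth y = 0.741 m, the central angle is θ = 2 arccos(1 − 2y/D) = 3.751 rad. Then A = (D²/8)(θ − sin θ) = 0.7023 m² and P = Dθ/2 = 2.138 m. Hydraulic radius R = A/P = 0.7023/2.138 = 0.3285 m. Q_A = (1/0.013)·0.7023·0.3285^(2/3)·√0.0062 = 2.025 m³/s.
Channel B: Flow area A = b·y = 1.77 × 2.36 = 4.177 m². Wetted perimeter P = b + 2y = 1.77 + 2×2.36 = 6.49 m. Hydraulic radius R = A/P = 4.177/6.49 = 0.6436 m. Q_B = (1/0.013)·4.177·0.6436^(2/3)·√0.0062 = 18.86 m³/s.
The larger discharge is 18.86 m³/s and the smaller is 2.025 m³/s; the ratio is 9.31.

9.31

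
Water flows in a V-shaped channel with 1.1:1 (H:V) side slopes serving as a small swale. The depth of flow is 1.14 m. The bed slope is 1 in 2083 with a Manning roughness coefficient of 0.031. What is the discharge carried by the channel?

Q = 0.568 m³/s

For a triangular section with side slope z = 1.1: A = zy² = 1.1×1.14² = 1.43 m²; P = 2y√(1+z²) = 2×1.14×1.487 = 3.389 m.
Hydraulic radius R = A/P = 1.43/3.389 = 0.4218 m.
Manning's equation: Q = (1/n) A R^(2/3) S^(1/2) = (1/0.031) × 1.43 × 0.4218^(2/3) × 0.0004801^(1/2) = 0.568 m³/s.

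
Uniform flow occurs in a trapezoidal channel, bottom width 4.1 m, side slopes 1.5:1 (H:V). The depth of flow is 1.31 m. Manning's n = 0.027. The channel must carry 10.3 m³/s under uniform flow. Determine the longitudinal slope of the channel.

S = 0.00141

With bottom width b = 4.1 m and side slope z = 1.5: A = (b + zy)y = (4.1 + 1.5×1.31)×1.31 = 7.945 m²; P = b + 2y√(1+z²) = 4.1 + 2×1.31×1.803 = 8.823 m.
Hydraulic radius R = A/P = 7.945/8.823 = 0.9005 m.
From Manning's equation, S = [nQ / (1 A R^(2/3))]² = [0.027 × 10.3 / (1 × 7.945 × 0.9005^(2/3))]² = 0.00141.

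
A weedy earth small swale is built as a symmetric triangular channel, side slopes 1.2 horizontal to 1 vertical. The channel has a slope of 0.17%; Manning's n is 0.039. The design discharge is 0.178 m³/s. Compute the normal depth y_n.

y_n = 0.608 m

Manning's equation rearranged: A R^(2/3) = nQ / (1·√S) = 0.039 × 0.178 / (√0.0017) = 0.1684.
At y = 0.775 m: A R^(2/3) = 0.3213 — over.
At y = 0.452 m: A R^(2/3) = 0.0763 — short.
At y = 0.608 m: A R^(2/3) = 0.1682 — close enough.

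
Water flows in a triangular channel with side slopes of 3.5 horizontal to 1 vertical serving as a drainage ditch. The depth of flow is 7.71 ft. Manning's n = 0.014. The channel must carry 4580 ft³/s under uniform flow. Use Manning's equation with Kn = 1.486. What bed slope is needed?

S = 0.0075

For a triangular section with side slope z = 3.5: A = zy² = 3.5×7.71² = 208.1 ft²; P = 2y√(1+z²) = 2×7.71×3.64 = 56.13 ft.
Hydraulic radius R = A/P = 208.1/56.13 = 3.707 ft.
From Manning's equation, S = [nQ / (1.486 A R^(2/3))]² = [0.014 × 4580 / (1.486 × 208.1 × 3.707^(2/3))]² = 0.0075.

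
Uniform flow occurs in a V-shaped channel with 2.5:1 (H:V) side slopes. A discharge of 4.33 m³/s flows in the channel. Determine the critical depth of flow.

At critical depth, Q² T / (g A³) = 1, i.e. A³/T = Q²/g = 4.33²/9.81 = 1.911.
At y = 0.811 m: A³/T = 1.096 — short.
At y = 0.906 m: A³/T = 1.908 — matches.

y_c = 0.906 m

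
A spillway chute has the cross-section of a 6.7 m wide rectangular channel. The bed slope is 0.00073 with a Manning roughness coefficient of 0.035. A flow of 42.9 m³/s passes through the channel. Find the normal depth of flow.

Manning's equation rearranged: A R^(2/3) = nQ / (1·√S) = 0.035 × 42.9 / (√0.00073) = 55.57.
Try y = 6.47 m: A R^(2/3) = 73.49 — over.
Try y = 3.69 m: A R^(2/3) = 35.98 — short.
Try y = 5.17 m: A R^(2/3) = 55.59 — ≈ 55.57.

y_n = 5.17 m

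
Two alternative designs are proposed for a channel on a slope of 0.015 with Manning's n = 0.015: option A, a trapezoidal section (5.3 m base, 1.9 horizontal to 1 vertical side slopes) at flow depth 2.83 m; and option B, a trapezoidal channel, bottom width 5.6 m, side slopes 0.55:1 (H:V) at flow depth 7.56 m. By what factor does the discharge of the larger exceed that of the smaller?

3.7

Channel A: With bottom width b = 5.3 m and side slope z = 1.9: A = (b + zy)y = (5.3 + 1.9×2.83)×2.83 = 30.22 m²; P = b + 2y√(1+z²) = 5.3 + 2×2.83×2.147 = 17.45 m. Hydraulic radius R = A/P = 30.22/17.45 = 1.731 m. Q_A = (1/0.015)·30.22·1.731^(2/3)·√0.015 = 355.7 m³/s.
Channel B: With bottom width b = 5.6 m and side slope z = 0.55: A = (b + zy)y = (5.6 + 0.55×7.56)×7.56 = 73.77 m²; P = b + 2y√(1+z²) = 5.6 + 2×7.56×1.141 = 22.86 m. Hydraulic radius R = A/P = 73.77/22.86 = 3.228 m. Q_B = (1/0.015)·73.77·3.228^(2/3)·√0.015 = 1316 m³/s.
The larger discharge is 1316 m³/s and the smaller is 355.7 m³/s; the ratio is 3.7.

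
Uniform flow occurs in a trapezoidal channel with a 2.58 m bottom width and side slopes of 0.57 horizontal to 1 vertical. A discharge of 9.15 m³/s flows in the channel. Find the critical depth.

At critical depth, Q² T / (g A³) = 1, i.e. A³/T = Q²/g = 9.15²/9.81 = 8.534.
Trying y = 0.753 m: A³/T = 3.384 — low.
Trying y = 1.23 m: A³/T = 16.51 — high.
Trying y = 1 m: A³/T = 8.402 — close enough.

y_c = 1 m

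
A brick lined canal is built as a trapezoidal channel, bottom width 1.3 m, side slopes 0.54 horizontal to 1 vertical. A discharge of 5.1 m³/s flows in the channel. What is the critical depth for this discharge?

y_c = 1 m

At critical depth, Q² T / (g A³) = 1, i.e. A³/T = Q²/g = 5.1²/9.81 = 2.651.
Trying y = 0.847 m: A³/T = 1.489 — too small.
Trying y = 1.09 m: A³/T = 3.522 — too large.
Trying y = 1 m: A³/T = 2.617 — matches.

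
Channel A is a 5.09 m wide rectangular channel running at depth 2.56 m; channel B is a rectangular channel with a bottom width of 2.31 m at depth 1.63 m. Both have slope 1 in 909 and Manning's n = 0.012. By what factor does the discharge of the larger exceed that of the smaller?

5.29

Channel A: Flow area A = b·y = 5.09 × 2.56 = 13.03 m². Wetted perimeter P = b + 2y = 5.09 + 2×2.56 = 10.21 m. Hydraulic radius R = A/P = 13.03/10.21 = 1.276 m. Q_A = (1/0.012)·13.03·1.276^(2/3)·√0.0011 = 42.38 m³/s.
Channel B: Flow area A = b·y = 2.31 × 1.63 = 3.765 m². Wetted perimeter P = b + 2y = 2.31 + 2×1.63 = 5.57 m. Hydraulic radius R = A/P = 3.765/5.57 = 0.676 m. Q_B = (1/0.012)·3.765·0.676^(2/3)·√0.0011 = 8.016 m³/s.
The larger discharge is 42.38 m³/s and the smaller is 8.016 m³/s; the ratio is 5.29.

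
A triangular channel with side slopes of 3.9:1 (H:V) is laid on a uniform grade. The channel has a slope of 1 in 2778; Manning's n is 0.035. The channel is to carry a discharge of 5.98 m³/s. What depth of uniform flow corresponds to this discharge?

y_n = 1.77 m

Manning's equation rearranged: A R^(2/3) = nQ / (1·√S) = 0.035 × 5.98 / (√0.00036) = 11.03.
Trying y = 2.08 m: A R^(2/3) = 16.96 — over.
Trying y = 1.5 m: A R^(2/3) = 7.091 — short.
Trying y = 1.77 m: A R^(2/3) = 11.03 — matches.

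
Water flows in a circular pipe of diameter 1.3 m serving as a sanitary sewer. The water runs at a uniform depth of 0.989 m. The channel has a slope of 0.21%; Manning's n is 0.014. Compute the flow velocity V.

V = 1.76 m/s

For a circular section of diameter D = 1.3 m at depth y = 0.989 m, the central angle is θ = 2 arccos(1 − 2y/D) = 4.239 rad. Then A = (D²/8)(θ − sin θ) = 1.083 m² and P = Dθ/2 = 2.755 m.
Hydraulic radius R = A/P = 1.083/2.755 = 0.3932 m.
From Manning's equation, V = (1/n) R^(2/3) S^(1/2) = (1/0.014) × 0.3932^(2/3) × 0.0021^(1/2) = 1.76 m/s.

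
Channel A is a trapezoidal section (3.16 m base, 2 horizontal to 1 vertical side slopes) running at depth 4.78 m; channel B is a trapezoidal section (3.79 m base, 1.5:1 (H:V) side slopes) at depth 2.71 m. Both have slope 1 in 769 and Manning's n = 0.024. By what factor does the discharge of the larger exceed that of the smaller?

3.87

Channel A: With bottom width b = 3.16 m and side slope z = 2: A = (b + zy)y = (3.16 + 2×4.78)×4.78 = 60.8 m²; P = b + 2y√(1+z²) = 3.16 + 2×4.78×2.236 = 24.54 m. Hydraulic radius R = A/P = 60.8/24.54 = 2.478 m. Q_A = (1/0.024)·60.8·2.478^(2/3)·√0.0013 = 167.3 m³/s.
Channel B: With bottom width b = 3.79 m and side slope z = 1.5: A = (b + zy)y = (3.79 + 1.5×2.71)×2.71 = 21.29 m²; P = b + 2y√(1+z²) = 3.79 + 2×2.71×1.803 = 13.56 m. Hydraulic radius R = A/P = 21.29/13.56 = 1.57 m. Q_B = (1/0.024)·21.29·1.57^(2/3)·√0.0013 = 43.2 m³/s.
The larger discharge is 167.3 m³/s and the smaller is 43.2 m³/s; the ratio is 3.87.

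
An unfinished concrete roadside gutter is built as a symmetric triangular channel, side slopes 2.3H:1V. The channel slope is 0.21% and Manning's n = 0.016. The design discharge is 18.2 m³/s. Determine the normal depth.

Manning's equation rearranged: A R^(2/3) = nQ / (1·√S) = 0.016 × 18.2 / (√0.0021) = 6.355.
At y = 2.06 m: A R^(2/3) = 9.396 — over.
At y = 1.21 m: A R^(2/3) = 2.274 — short.
At y = 1.78 m: A R^(2/3) = 6.364 — ≈ 6.355.

y_n = 1.78 m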